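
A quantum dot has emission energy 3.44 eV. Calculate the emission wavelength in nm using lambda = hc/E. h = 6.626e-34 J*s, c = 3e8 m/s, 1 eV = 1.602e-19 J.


Convert energy: E = 3.44 eV = 3.44 * 1.602e-19 = 5.51088e-19 J
lambda = h*c / E = 6.626e-34 * 3e8 / 5.51088e-19
lambda = 3.60705e-07 m = 360.7 nm

360.7


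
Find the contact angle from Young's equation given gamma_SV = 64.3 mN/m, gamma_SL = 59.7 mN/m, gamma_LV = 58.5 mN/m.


cos(theta) = (gamma_SV - gamma_SL) / gamma_LV
cos(theta) = (64.3 - 59.7) / 58.5
cos(theta) = 0.078632
theta = arccos(0.078632) = 85.49 degrees

85.49


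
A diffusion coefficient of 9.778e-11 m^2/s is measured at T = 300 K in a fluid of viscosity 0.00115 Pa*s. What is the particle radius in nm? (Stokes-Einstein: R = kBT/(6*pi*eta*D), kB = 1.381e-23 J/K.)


Stokes-Einstein: R = kB*T / (6*pi*eta*D)
R = 1.381e-23 * 300 / (6 * pi * 0.00115 * 9.778e-11)
R = 1.95464e-09 m = 1.95 nm

1.95


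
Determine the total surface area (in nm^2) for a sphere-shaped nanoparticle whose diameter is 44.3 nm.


Radius r = 44.3/2 = 22.15 nm
Surface area SA = 4 * pi * r^2
SA = 4 * pi * (22.15)^2
SA = 6165.34 nm^2

6165.34


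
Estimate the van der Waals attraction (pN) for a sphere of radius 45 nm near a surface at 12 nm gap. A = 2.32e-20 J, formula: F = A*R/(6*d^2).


Convert to SI: R = 45 nm = 4.5e-08 m, d = 12 nm = 1.2e-08 m
F = A * R / (6 * d^2)
F = 2.32e-20 * 4.5e-08 / (6 * (1.2e-08)^2)
F = 1.20833e-12 N = 1.208 pN

1.208


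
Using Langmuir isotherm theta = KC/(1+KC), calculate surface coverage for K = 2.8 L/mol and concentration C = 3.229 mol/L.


Langmuir isotherm: theta = K*C / (1 + K*C)
K*C = 2.8 * 3.229 = 9.0412
theta = 9.0412 / (1 + 9.0412) = 9.0412 / 10.0412
theta = 0.9004

0.9004


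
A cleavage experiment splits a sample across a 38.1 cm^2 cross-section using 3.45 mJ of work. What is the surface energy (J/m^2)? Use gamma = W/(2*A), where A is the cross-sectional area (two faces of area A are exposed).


Convert: A = 38.1 cm^2 = 0.00381 m^2, W = 3.45 mJ = 0.00345 J
Cleaving exposes two faces of area A, so total new surface = 2*A and gamma = W / (2*A)
gamma = 0.00345 / (2 * 0.00381)
gamma = 0.453 J/m^2

0.453


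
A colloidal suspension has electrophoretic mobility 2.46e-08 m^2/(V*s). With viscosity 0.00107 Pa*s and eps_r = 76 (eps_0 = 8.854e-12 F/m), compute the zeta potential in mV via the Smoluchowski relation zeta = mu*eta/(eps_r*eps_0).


Smoluchowski equation: zeta = mu * eta / (eps_r * eps_0)
zeta = 2.46e-08 * 0.00107 / (76 * 8.854e-12)
zeta = 0.039117 V = 39.12 mV

39.12


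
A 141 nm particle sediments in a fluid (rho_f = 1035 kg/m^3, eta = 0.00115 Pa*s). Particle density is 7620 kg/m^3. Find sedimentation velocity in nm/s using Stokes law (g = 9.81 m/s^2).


Radius R = 141/2 nm = 7.05e-08 m
Density difference = 7620 - 1035 = 6585 kg/m^3
v = 2 * R^2 * (rho_p - rho_f) * g / (9 * eta)
v = 2 * (7.05e-08)^2 * 6585 * 9.81 / (9 * 0.00115)
v = 6.2043e-08 m/s = 62.043 nm/s

62.043


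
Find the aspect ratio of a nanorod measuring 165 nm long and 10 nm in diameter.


Aspect ratio AR = length / diameter
AR = 165 / 10
AR = 16.5

16.5


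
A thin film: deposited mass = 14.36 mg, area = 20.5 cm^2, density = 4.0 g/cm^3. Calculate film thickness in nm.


Convert: m = 14.36 mg = 1.4360e-05 kg, A = 20.5 cm^2 = 2.0500e-03 m^2, rho = 4.0 g/cm^3 = 4000 kg/m^3
t = m / (A * rho)
t = 1.4360e-05 / (2.0500e-03 * 4000)
t = 1.7512e-06 m = 1751.2 nm

1751.2


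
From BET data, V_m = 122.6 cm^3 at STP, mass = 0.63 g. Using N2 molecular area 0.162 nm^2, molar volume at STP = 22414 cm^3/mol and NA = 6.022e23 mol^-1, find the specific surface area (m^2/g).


Number of moles in monolayer = V_m / 22414 = 122.6 / 22414 = 0.0054698
Number of molecules = moles * NA = 0.0054698 * 6.022e23
SA = molecules * sigma / mass
SA = (122.6 / 22414) * 6.022e23 * 0.162e-18 / 0.63
SA = 847.0 m^2/g

847.0


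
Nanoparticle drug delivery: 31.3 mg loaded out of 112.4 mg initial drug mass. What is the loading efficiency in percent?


Drug loading efficiency = (drug loaded / drug initial) * 100
DLE = 31.3 / 112.4 * 100
DLE = 0.2785 * 100
DLE = 27.85%

27.85


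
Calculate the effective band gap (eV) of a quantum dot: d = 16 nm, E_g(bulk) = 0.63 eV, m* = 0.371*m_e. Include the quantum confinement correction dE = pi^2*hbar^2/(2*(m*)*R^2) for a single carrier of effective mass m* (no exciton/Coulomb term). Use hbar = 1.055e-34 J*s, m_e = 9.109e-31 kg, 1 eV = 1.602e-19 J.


Radius R = 16/2 nm = 8e-09 m
Confinement energy dE = pi^2 * hbar^2 / (2 * m_eff * m_e * R^2)
dE = pi^2 * (1.055e-34)^2 / (2 * 0.371 * 9.109e-31 * (8e-09)^2) J, divided by 1.602e-19 J/eV
dE = 0.0159 eV
Total band gap = E_g(bulk) + dE = 0.63 + 0.0159 = 0.6459 eV

0.6459


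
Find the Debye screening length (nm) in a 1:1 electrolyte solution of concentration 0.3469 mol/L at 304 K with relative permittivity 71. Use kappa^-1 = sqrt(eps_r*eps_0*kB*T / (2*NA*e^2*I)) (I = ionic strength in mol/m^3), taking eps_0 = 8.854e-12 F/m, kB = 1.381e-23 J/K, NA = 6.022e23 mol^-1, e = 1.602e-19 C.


Ionic strength I = 0.3469 * 1^2 * 1000 = 346.9 mol/m^3
kappa^-1 = sqrt(71 * 8.854e-12 * 1.381e-23 * 304 / (2 * 6.022e23 * (1.602e-19)^2 * 346.9))
kappa^-1 = 0.496 nm

0.496


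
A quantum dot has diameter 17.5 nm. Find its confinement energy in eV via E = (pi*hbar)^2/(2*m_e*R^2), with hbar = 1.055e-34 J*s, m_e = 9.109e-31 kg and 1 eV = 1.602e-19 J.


Radius R = 17.5/2 = 8.75 nm = 8.75e-09 m
E = (pi * 1.055e-34)^2 / (2 * 9.109e-31 * (8.75e-09)^2)
E(J) = 7.87568e-22
E = E(J) / 1.602e-19 = 0.0049 eV

0.0049


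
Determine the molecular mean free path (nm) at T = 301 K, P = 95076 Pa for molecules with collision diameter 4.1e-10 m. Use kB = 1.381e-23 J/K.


Mean free path: lambda = kB*T / (sqrt(2) * pi * d^2 * P)
lambda = 1.381e-23 * 301 / (sqrt(2) * pi * (4.1e-10)^2 * 95076)
lambda = 5.85405e-08 m
lambda = 58.54 nm

58.54


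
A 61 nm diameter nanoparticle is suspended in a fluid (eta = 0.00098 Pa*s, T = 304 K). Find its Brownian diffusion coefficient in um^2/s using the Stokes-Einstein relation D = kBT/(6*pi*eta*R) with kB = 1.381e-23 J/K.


Radius R = 61/2 = 30.5 nm = 3.05e-08 m
D = kB*T / (6*pi*eta*R)
D = 1.381e-23 * 304 / (6 * pi * 0.00098 * 3.05e-08)
D = 7.45144e-12 m^2/s = 7.451 um^2/s

7.451


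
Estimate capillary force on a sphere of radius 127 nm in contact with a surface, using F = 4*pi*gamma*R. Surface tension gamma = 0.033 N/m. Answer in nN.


Convert radius: R = 127 nm = 1.27e-07 m
F = 4 * pi * gamma * R
F = 4 * pi * 0.033 * 1.27e-07
F = 5.26657e-08 N = 52.6657 nN

52.6657


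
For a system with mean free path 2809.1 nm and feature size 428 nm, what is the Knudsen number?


Knudsen number Kn = lambda / L
Kn = 2809.1 / 428
Kn = 6.5633

6.5633


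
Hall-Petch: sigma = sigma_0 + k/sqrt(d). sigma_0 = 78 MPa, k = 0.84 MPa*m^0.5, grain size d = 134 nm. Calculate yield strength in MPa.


d = 134 nm = 1.34e-07 m
sqrt(d) = 0.0003660601
Hall-Petch contribution = k / sqrt(d) = 0.84 / 0.0003660601 = 2294.7 MPa
sigma = sigma_0 + k/sqrt(d) = 78 + 2294.7 = 2372.7 MPa

2372.7


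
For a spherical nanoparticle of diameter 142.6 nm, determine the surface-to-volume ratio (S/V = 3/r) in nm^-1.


Radius r = 142.6/2 = 71.3 nm
S/V = 3 / r = 3 / 71.3
S/V = 0.0421 nm^-1

0.0421


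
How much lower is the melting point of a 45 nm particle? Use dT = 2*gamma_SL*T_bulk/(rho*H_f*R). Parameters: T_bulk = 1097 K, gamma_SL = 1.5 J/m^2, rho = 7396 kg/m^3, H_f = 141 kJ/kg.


Radius R = 45/2 = 22.5 nm = 2.25e-08 m
Convert H_f = 141 kJ/kg = 141000 J/kg
dT = 2 * gamma_SL * T_bulk / (rho * H_f * R)
dT = 2 * 1.5 * 1097 / (7396 * 141000 * 2.25e-08)
dT = 140.3 K

140.3


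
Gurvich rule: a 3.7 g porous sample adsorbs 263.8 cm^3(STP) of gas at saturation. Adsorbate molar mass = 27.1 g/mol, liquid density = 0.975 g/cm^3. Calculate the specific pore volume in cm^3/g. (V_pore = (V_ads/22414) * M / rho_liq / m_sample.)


Moles adsorbed n = V_ads / 22414 = 263.8 / 22414 = 1.176943e-02 mol
Liquid volume V_liq = n * M / rho_liq = 1.176943e-02 * 27.1 / 0.975 = 0.32713 cm^3
Specific pore volume V_pore = V_liq / m_sample = 0.32713 / 3.7
V_pore = 0.0884 cm^3/g

0.0884


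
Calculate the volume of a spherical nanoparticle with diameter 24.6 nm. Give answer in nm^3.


Radius r = 24.6/2 = 12.3 nm
Volume V = (4/3) * pi * r^3
V = (4/3) * pi * (12.3)^3
V = 7794.78 nm^3

7794.78


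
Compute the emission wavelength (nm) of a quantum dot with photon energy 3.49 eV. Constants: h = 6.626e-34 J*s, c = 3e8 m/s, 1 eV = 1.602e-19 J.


Convert energy: E = 3.49 eV = 3.49 * 1.602e-19 = 5.59098e-19 J
lambda = h*c / E = 6.626e-34 * 3e8 / 5.59098e-19
lambda = 3.55537e-07 m = 355.5 nm

355.5


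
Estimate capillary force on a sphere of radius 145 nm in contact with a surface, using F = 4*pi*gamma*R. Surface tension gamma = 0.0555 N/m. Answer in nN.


Convert radius: R = 145 nm = 1.45e-07 m
F = 4 * pi * gamma * R
F = 4 * pi * 0.0555 * 1.45e-07
F = 1.01128e-07 N = 101.1279 nN

101.1279


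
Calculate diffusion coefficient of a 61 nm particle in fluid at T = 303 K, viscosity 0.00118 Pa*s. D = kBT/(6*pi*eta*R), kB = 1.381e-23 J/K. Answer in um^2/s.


Radius R = 61/2 = 30.5 nm = 3.05e-08 m
D = kB*T / (6*pi*eta*R)
D = 1.381e-23 * 303 / (6 * pi * 0.00118 * 3.05e-08)
D = 6.16813e-12 m^2/s = 6.168 um^2/s

6.168


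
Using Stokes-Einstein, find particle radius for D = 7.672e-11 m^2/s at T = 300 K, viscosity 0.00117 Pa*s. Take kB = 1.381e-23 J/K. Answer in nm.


Stokes-Einstein: R = kB*T / (6*pi*eta*D)
R = 1.381e-23 * 300 / (6 * pi * 0.00117 * 7.672e-11)
R = 2.44861e-09 m = 2.45 nm

2.45


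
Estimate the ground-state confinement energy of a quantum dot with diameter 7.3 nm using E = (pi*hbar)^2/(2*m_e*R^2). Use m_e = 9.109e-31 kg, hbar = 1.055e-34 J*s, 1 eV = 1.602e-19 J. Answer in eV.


Radius R = 7.3/2 = 3.65 nm = 3.65e-09 m
E = (pi * 1.055e-34)^2 / (2 * 9.109e-31 * (3.65e-09)^2)
E(J) = 4.52604e-21
E = E(J) / 1.602e-19 = 0.0283 eV

0.0283


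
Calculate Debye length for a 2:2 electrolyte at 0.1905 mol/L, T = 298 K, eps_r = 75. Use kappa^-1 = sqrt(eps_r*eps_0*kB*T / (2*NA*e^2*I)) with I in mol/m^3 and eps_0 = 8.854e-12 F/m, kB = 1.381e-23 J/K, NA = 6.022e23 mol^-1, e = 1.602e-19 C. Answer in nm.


Ionic strength I = 0.1905 * 2^2 * 1000 = 762 mol/m^3
kappa^-1 = sqrt(75 * 8.854e-12 * 1.381e-23 * 298 / (2 * 6.022e23 * (1.602e-19)^2 * 762))
kappa^-1 = 0.341 nm

0.341


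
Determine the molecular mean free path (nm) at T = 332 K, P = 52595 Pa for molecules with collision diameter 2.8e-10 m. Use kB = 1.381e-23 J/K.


Mean free path: lambda = kB*T / (sqrt(2) * pi * d^2 * P)
lambda = 1.381e-23 * 332 / (sqrt(2) * pi * (2.8e-10)^2 * 52595)
lambda = 2.50269e-07 m
lambda = 250.27 nm

250.27


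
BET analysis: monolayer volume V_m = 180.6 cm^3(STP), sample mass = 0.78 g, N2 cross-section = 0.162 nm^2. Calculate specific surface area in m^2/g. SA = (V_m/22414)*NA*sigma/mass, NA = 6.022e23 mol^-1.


Number of moles in monolayer = V_m / 22414 = 180.6 / 22414 = 0.00805746
Number of molecules = moles * NA = 0.00805746 * 6.022e23
SA = molecules * sigma / mass
SA = (180.6 / 22414) * 6.022e23 * 0.162e-18 / 0.78
SA = 1007.8 m^2/g

1007.8


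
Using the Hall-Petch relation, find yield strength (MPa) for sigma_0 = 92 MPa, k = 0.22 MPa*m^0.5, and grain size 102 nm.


d = 102 nm = 1.02e-07 m
sqrt(d) = 0.0003193744
Hall-Petch contribution = k / sqrt(d) = 0.22 / 0.0003193744 = 688.8 MPa
sigma = sigma_0 + k/sqrt(d) = 92 + 688.8 = 780.8 MPa

780.8


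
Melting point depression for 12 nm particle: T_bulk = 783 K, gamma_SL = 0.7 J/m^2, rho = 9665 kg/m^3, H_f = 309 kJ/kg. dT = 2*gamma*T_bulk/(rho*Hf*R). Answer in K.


Radius R = 12/2 = 6 nm = 6e-09 m
Convert H_f = 309 kJ/kg = 309000 J/kg
dT = 2 * gamma_SL * T_bulk / (rho * H_f * R)
dT = 2 * 0.7 * 783 / (9665 * 309000 * 6e-09)
dT = 61.2 K

61.2


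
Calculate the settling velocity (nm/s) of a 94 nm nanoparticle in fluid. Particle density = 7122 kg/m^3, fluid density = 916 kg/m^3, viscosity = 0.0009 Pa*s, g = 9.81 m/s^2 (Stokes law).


Radius R = 94/2 nm = 4.7e-08 m
Density difference = 7122 - 916 = 6206 kg/m^3
v = 2 * R^2 * (rho_p - rho_f) * g / (9 * eta)
v = 2 * (4.7e-08)^2 * 6206 * 9.81 / (9 * 0.0009)
v = 3.32064e-08 m/s = 33.2064 nm/s

33.2064


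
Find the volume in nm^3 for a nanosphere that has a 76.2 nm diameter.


Radius r = 76.2/2 = 38.1 nm
Volume V = (4/3) * pi * r^3
V = (4/3) * pi * (38.1)^3
V = 231666.66 nm^3

231666.66


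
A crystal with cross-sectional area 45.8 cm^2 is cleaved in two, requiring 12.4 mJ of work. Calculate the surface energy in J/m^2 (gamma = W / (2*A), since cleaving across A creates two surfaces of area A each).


Convert: A = 45.8 cm^2 = 0.00458 m^2, W = 12.4 mJ = 0.0124 J
Cleaving exposes two faces of area A, so total new surface = 2*A and gamma = W / (2*A)
gamma = 0.0124 / (2 * 0.00458)
gamma = 1.354 J/m^2

1.354


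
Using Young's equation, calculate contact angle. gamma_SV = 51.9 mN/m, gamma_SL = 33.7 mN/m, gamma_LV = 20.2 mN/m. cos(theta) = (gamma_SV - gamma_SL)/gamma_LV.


cos(theta) = (gamma_SV - gamma_SL) / gamma_LV
cos(theta) = (51.9 - 33.7) / 20.2
cos(theta) = 0.90099
theta = arccos(0.90099) = 25.71 degrees

25.71


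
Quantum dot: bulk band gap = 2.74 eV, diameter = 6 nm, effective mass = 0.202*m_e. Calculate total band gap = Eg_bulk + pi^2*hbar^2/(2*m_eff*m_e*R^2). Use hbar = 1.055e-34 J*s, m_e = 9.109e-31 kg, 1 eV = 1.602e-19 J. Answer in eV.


Radius R = 6/2 nm = 3e-09 m
Confinement energy dE = pi^2 * hbar^2 / (2 * m_eff * m_e * R^2)
dE = pi^2 * (1.055e-34)^2 / (2 * 0.202 * 9.109e-31 * (3e-09)^2) J, divided by 1.602e-19 J/eV
dE = 0.207 eV
Total band gap = E_g(bulk) + dE = 2.74 + 0.207 = 2.947 eV

2.947


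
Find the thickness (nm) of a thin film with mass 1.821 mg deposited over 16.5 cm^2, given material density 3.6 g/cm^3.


Convert: m = 1.821 mg = 1.8210e-06 kg, A = 16.5 cm^2 = 1.6500e-03 m^2, rho = 3.6 g/cm^3 = 3600 kg/m^3
t = m / (A * rho)
t = 1.8210e-06 / (1.6500e-03 * 3600)
t = 3.0657e-07 m = 306.6 nm

306.6


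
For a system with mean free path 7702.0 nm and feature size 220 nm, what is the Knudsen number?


Knudsen number Kn = lambda / L
Kn = 7702.0 / 220
Kn = 35.0091

35.0091


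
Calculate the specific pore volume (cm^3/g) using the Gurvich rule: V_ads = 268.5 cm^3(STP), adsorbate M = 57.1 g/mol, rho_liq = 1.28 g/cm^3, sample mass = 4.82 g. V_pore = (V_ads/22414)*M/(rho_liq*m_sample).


Moles adsorbed n = V_ads / 22414 = 268.5 / 22414 = 1.197912e-02 mol
Liquid volume V_liq = n * M / rho_liq = 1.197912e-02 * 57.1 / 1.28 = 0.53438 cm^3
Specific pore volume V_pore = V_liq / m_sample = 0.53438 / 4.82
V_pore = 0.1109 cm^3/g

0.1109


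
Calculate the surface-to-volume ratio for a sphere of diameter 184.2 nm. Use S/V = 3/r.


Radius r = 184.2/2 = 92.1 nm
S/V = 3 / r = 3 / 92.1
S/V = 0.0326 nm^-1

0.0326


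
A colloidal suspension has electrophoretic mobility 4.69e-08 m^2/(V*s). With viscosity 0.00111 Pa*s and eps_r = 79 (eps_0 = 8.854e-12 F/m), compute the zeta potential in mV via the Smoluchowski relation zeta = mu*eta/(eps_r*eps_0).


Smoluchowski equation: zeta = mu * eta / (eps_r * eps_0)
zeta = 4.69e-08 * 0.00111 / (79 * 8.854e-12)
zeta = 0.074427 V = 74.43 mV

74.43


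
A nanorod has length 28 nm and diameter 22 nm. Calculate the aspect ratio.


Aspect ratio AR = length / diameter
AR = 28 / 22
AR = 1.27

1.27


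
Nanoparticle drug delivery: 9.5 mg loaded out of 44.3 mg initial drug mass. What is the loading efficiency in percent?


Drug loading efficiency = (drug loaded / drug initial) * 100
DLE = 9.5 / 44.3 * 100
DLE = 0.2144 * 100
DLE = 21.44%

21.44


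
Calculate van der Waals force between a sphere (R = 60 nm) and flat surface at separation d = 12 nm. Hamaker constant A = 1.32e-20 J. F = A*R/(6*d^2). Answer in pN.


Convert to SI: R = 60 nm = 6e-08 m, d = 12 nm = 1.2e-08 m
F = A * R / (6 * d^2)
F = 1.32e-20 * 6e-08 / (6 * (1.2e-08)^2)
F = 9.16667e-13 N = 0.917 pN

0.917


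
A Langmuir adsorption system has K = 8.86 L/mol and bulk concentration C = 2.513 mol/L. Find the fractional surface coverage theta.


Langmuir isotherm: theta = K*C / (1 + K*C)
K*C = 8.86 * 2.513 = 22.26518
theta = 22.26518 / (1 + 22.26518) = 22.26518 / 23.26518
theta = 0.957

0.957


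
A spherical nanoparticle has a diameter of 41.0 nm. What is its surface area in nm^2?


Radius r = 41.0/2 = 20.5 nm
Surface area SA = 4 * pi * r^2
SA = 4 * pi * (20.5)^2
SA = 5281.02 nm^2

5281.02


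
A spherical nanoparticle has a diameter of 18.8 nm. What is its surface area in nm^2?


Radius r = 18.8/2 = 9.4 nm
Surface area SA = 4 * pi * r^2
SA = 4 * pi * (9.4)^2
SA = 1110.36 nm^2

1110.36


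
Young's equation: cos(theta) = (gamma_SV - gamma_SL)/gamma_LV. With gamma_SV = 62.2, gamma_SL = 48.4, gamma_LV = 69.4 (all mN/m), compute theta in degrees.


cos(theta) = (gamma_SV - gamma_SL) / gamma_LV
cos(theta) = (62.2 - 48.4) / 69.4
cos(theta) = 0.198847
theta = arccos(0.198847) = 78.53 degrees

78.53


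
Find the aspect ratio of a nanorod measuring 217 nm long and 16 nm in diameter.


Aspect ratio AR = length / diameter
AR = 217 / 16
AR = 13.56

13.56


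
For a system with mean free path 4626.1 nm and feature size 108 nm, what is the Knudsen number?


Knudsen number Kn = lambda / L
Kn = 4626.1 / 108
Kn = 42.8343

42.8343


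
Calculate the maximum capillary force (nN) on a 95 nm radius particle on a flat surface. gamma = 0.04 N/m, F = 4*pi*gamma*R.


Convert radius: R = 95 nm = 9.5e-08 m
F = 4 * pi * gamma * R
F = 4 * pi * 0.04 * 9.5e-08
F = 4.77522e-08 N = 47.7522 nN

47.7522


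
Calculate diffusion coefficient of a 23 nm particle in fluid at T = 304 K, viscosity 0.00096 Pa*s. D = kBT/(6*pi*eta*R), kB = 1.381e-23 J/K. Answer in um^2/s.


Radius R = 23/2 = 11.5 nm = 1.15e-08 m
D = kB*T / (6*pi*eta*R)
D = 1.381e-23 * 304 / (6 * pi * 0.00096 * 1.15e-08)
D = 2.01742e-11 m^2/s = 20.174 um^2/s

20.174


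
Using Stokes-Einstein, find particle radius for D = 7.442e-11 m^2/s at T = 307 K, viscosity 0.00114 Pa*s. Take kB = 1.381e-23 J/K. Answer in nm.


Stokes-Einstein: R = kB*T / (6*pi*eta*D)
R = 1.381e-23 * 307 / (6 * pi * 0.00114 * 7.442e-11)
R = 2.65116e-09 m = 2.65 nm

2.65


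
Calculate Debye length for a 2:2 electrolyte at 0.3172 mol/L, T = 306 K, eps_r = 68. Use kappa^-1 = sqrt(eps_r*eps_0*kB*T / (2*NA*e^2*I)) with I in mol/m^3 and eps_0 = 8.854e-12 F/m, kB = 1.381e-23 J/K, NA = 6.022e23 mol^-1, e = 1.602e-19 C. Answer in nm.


Ionic strength I = 0.3172 * 2^2 * 1000 = 1268.8 mol/m^3
kappa^-1 = sqrt(68 * 8.854e-12 * 1.381e-23 * 306 / (2 * 6.022e23 * (1.602e-19)^2 * 1268.8))
kappa^-1 = 0.255 nm

0.255


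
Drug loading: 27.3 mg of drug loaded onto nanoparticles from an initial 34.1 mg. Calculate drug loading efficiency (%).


Drug loading efficiency = (drug loaded / drug initial) * 100
DLE = 27.3 / 34.1 * 100
DLE = 0.8006 * 100
DLE = 80.06%

80.06


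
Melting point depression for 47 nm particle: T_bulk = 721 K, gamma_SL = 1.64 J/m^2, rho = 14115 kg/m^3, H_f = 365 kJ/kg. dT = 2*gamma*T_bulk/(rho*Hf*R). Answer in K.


Radius R = 47/2 = 23.5 nm = 2.35e-08 m
Convert H_f = 365 kJ/kg = 365000 J/kg
dT = 2 * gamma_SL * T_bulk / (rho * H_f * R)
dT = 2 * 1.64 * 721 / (14115 * 365000 * 2.35e-08)
dT = 19.5 K

19.5


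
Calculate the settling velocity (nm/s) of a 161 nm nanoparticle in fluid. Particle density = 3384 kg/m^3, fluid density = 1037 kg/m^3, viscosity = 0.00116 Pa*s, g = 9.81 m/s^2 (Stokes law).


Radius R = 161/2 nm = 8.05e-08 m
Density difference = 3384 - 1037 = 2347 kg/m^3
v = 2 * R^2 * (rho_p - rho_f) * g / (9 * eta)
v = 2 * (8.05e-08)^2 * 2347 * 9.81 / (9 * 0.00116)
v = 2.85827e-08 m/s = 28.5827 nm/s

28.5827


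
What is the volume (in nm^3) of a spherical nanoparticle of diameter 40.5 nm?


Radius r = 40.5/2 = 20.25 nm
Volume V = (4/3) * pi * r^3
V = (4/3) * pi * (20.25)^3
V = 34782.73 nm^3

34782.73


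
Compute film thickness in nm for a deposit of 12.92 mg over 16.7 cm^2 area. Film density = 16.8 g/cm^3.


Convert: m = 12.92 mg = 1.2920e-05 kg, A = 16.7 cm^2 = 1.6700e-03 m^2, rho = 16.8 g/cm^3 = 16800 kg/m^3
t = m / (A * rho)
t = 1.2920e-05 / (1.6700e-03 * 16800)
t = 4.6051e-07 m = 460.5 nm

460.5


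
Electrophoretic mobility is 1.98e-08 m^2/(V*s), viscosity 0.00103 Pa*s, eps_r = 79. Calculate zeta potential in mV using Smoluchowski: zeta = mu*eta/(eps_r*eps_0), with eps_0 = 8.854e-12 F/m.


Smoluchowski equation: zeta = mu * eta / (eps_r * eps_0)
zeta = 1.98e-08 * 0.00103 / (79 * 8.854e-12)
zeta = 0.029157 V = 29.16 mV

29.16


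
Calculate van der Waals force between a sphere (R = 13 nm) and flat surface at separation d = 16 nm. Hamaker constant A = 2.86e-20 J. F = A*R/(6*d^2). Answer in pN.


Convert to SI: R = 13 nm = 1.3e-08 m, d = 16 nm = 1.6e-08 m
F = A * R / (6 * d^2)
F = 2.86e-20 * 1.3e-08 / (6 * (1.6e-08)^2)
F = 2.42057e-13 N = 0.242 pN

0.242


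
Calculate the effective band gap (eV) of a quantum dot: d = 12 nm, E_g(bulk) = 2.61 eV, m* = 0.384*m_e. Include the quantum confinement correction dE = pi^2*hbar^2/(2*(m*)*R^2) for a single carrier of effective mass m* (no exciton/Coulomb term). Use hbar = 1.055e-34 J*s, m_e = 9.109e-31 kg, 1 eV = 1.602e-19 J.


Radius R = 12/2 nm = 6e-09 m
Confinement energy dE = pi^2 * hbar^2 / (2 * m_eff * m_e * R^2)
dE = pi^2 * (1.055e-34)^2 / (2 * 0.384 * 9.109e-31 * (6e-09)^2) J, divided by 1.602e-19 J/eV
dE = 0.0272 eV
Total band gap = E_g(bulk) + dE = 2.61 + 0.0272 = 2.6372 eV

2.6372


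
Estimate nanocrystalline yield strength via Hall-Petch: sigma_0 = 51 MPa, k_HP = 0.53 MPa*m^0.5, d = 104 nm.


d = 104 nm = 1.04e-07 m
sqrt(d) = 0.0003224903
Hall-Petch contribution = k / sqrt(d) = 0.53 / 0.0003224903 = 1643.5 MPa
sigma = sigma_0 + k/sqrt(d) = 51 + 1643.5 = 1694.5 MPa

1694.5


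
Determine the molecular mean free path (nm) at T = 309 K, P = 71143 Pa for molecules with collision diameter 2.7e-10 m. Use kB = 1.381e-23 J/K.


Mean free path: lambda = kB*T / (sqrt(2) * pi * d^2 * P)
lambda = 1.381e-23 * 309 / (sqrt(2) * pi * (2.7e-10)^2 * 71143)
lambda = 1.85194e-07 m
lambda = 185.19 nm

185.19


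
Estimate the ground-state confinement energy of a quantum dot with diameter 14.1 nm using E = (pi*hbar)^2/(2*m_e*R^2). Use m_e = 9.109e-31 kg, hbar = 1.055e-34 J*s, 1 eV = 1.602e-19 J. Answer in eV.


Radius R = 14.1/2 = 7.05 nm = 7.05e-09 m
E = (pi * 1.055e-34)^2 / (2 * 9.109e-31 * (7.05e-09)^2)
E(J) = 1.21318e-21
E = E(J) / 1.602e-19 = 0.0076 eV

0.0076


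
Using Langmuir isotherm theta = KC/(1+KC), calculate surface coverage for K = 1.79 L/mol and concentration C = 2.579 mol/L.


Langmuir isotherm: theta = K*C / (1 + K*C)
K*C = 1.79 * 2.579 = 4.61641
theta = 4.61641 / (1 + 4.61641) = 4.61641 / 5.61641
theta = 0.822

0.822


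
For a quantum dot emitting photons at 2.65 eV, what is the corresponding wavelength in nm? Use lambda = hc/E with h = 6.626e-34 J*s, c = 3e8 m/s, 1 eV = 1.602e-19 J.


Convert energy: E = 2.65 eV = 2.65 * 1.602e-19 = 4.2453e-19 J
lambda = h*c / E = 6.626e-34 * 3e8 / 4.2453e-19
lambda = 4.68235e-07 m = 468.2 nm

468.2


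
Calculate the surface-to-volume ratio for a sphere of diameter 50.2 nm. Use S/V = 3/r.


Radius r = 50.2/2 = 25.1 nm
S/V = 3 / r = 3 / 25.1
S/V = 0.1195 nm^-1

0.1195


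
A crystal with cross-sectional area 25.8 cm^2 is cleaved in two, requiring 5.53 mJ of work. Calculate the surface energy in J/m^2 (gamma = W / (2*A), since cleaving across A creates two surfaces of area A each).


Convert: A = 25.8 cm^2 = 0.00258 m^2, W = 5.53 mJ = 0.00553 J
Cleaving exposes two faces of area A, so total new surface = 2*A and gamma = W / (2*A)
gamma = 0.00553 / (2 * 0.00258)
gamma = 1.072 J/m^2

1.072


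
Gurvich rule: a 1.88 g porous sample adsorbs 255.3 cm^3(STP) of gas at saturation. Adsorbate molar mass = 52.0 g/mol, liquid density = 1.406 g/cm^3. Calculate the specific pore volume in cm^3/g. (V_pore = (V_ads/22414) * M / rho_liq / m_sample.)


Moles adsorbed n = V_ads / 22414 = 255.3 / 22414 = 1.139020e-02 mol
Liquid volume V_liq = n * M / rho_liq = 1.139020e-02 * 52.0 / 1.406 = 0.42126 cm^3
Specific pore volume V_pore = V_liq / m_sample = 0.42126 / 1.88
V_pore = 0.2241 cm^3/g

0.2241


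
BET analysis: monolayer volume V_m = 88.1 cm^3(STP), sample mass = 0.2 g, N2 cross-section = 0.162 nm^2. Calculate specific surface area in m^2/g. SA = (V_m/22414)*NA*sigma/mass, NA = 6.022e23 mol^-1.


Number of moles in monolayer = V_m / 22414 = 88.1 / 22414 = 0.00393058
Number of molecules = moles * NA = 0.00393058 * 6.022e23
SA = molecules * sigma / mass
SA = (88.1 / 22414) * 6.022e23 * 0.162e-18 / 0.2
SA = 1917.3 m^2/g

1917.3


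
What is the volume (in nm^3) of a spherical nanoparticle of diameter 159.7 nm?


Radius r = 159.7/2 = 79.85 nm
Volume V = (4/3) * pi * r^3
V = (4/3) * pi * (79.85)^3
V = 2132619.47 nm^3

2132619.47


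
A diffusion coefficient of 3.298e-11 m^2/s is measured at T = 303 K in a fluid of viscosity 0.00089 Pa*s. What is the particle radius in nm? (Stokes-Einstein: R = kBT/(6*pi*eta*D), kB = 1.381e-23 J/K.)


Stokes-Einstein: R = kB*T / (6*pi*eta*D)
R = 1.381e-23 * 303 / (6 * pi * 0.00089 * 3.298e-11)
R = 7.56301e-09 m = 7.56 nm

7.56


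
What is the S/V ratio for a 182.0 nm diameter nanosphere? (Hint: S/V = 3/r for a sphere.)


Radius r = 182.0/2 = 91 nm
S/V = 3 / r = 3 / 91
S/V = 0.033 nm^-1

0.033


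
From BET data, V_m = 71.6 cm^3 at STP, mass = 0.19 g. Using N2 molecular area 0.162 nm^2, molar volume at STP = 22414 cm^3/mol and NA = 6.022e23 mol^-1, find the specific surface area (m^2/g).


Number of moles in monolayer = V_m / 22414 = 71.6 / 22414 = 0.00319443
Number of molecules = moles * NA = 0.00319443 * 6.022e23
SA = molecules * sigma / mass
SA = (71.6 / 22414) * 6.022e23 * 0.162e-18 / 0.19
SA = 1640.2 m^2/g

1640.2


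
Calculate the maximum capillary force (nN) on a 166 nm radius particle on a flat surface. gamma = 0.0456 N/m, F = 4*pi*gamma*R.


Convert radius: R = 166 nm = 1.66e-07 m
F = 4 * pi * gamma * R
F = 4 * pi * 0.0456 * 1.66e-07
F = 9.51224e-08 N = 95.1224 nN

95.1224


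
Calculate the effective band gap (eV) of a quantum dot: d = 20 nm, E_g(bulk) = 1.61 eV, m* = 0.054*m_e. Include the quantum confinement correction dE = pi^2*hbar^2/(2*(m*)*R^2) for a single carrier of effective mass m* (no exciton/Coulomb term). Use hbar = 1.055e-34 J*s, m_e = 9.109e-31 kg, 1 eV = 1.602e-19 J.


Radius R = 20/2 nm = 1e-08 m
Confinement energy dE = pi^2 * hbar^2 / (2 * m_eff * m_e * R^2)
dE = pi^2 * (1.055e-34)^2 / (2 * 0.054 * 9.109e-31 * (1e-08)^2) J, divided by 1.602e-19 J/eV
dE = 0.0697 eV
Total band gap = E_g(bulk) + dE = 1.61 + 0.0697 = 1.6797 eV

1.6797


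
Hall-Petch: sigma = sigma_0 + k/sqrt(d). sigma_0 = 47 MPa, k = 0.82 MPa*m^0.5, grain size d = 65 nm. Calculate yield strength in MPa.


d = 65 nm = 6.5e-08 m
sqrt(d) = 0.000254951
Hall-Petch contribution = k / sqrt(d) = 0.82 / 0.000254951 = 3216.3 MPa
sigma = sigma_0 + k/sqrt(d) = 47 + 3216.3 = 3263.3 MPa

3263.3


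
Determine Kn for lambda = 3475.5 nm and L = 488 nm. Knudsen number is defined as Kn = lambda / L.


Knudsen number Kn = lambda / L
Kn = 3475.5 / 488
Kn = 7.1219

7.1219


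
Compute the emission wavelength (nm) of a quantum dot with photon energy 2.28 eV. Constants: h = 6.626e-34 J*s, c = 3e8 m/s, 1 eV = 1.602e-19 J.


Convert energy: E = 2.28 eV = 2.28 * 1.602e-19 = 3.65256e-19 J
lambda = h*c / E = 6.626e-34 * 3e8 / 3.65256e-19
lambda = 5.44221e-07 m = 544.2 nm

544.2


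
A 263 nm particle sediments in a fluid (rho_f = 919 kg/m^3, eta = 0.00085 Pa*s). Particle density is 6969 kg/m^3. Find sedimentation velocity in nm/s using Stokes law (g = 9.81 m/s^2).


Radius R = 263/2 nm = 1.315e-07 m
Density difference = 6969 - 919 = 6050 kg/m^3
v = 2 * R^2 * (rho_p - rho_f) * g / (9 * eta)
v = 2 * (1.315e-07)^2 * 6050 * 9.81 / (9 * 0.00085)
v = 2.68315e-07 m/s = 268.3147 nm/s

268.3147


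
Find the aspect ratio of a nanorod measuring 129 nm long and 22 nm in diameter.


Aspect ratio AR = length / diameter
AR = 129 / 22
AR = 5.86

5.86


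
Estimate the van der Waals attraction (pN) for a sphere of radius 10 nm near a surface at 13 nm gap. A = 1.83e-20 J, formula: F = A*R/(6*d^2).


Convert to SI: R = 10 nm = 1e-08 m, d = 13 nm = 1.3e-08 m
F = A * R / (6 * d^2)
F = 1.83e-20 * 1e-08 / (6 * (1.3e-08)^2)
F = 1.80473e-13 N = 0.18 pN

0.18


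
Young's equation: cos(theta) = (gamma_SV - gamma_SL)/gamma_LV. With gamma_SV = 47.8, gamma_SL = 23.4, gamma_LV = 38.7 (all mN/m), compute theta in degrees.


cos(theta) = (gamma_SV - gamma_SL) / gamma_LV
cos(theta) = (47.8 - 23.4) / 38.7
cos(theta) = 0.630491
theta = arccos(0.630491) = 50.91 degrees

50.91


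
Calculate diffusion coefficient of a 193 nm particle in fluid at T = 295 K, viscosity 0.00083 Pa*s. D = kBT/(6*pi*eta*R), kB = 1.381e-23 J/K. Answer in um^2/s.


Radius R = 193/2 = 96.5 nm = 9.65e-08 m
D = kB*T / (6*pi*eta*R)
D = 1.381e-23 * 295 / (6 * pi * 0.00083 * 9.65e-08)
D = 2.69842e-12 m^2/s = 2.698 um^2/s

2.698


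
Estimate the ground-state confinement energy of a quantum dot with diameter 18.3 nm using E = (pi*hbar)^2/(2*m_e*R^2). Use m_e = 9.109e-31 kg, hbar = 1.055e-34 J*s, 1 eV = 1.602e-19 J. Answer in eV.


Radius R = 18.3/2 = 9.15 nm = 9.15e-09 m
E = (pi * 1.055e-34)^2 / (2 * 9.109e-31 * (9.15e-09)^2)
E(J) = 7.20214e-22
E = E(J) / 1.602e-19 = 0.0045 eV

0.0045


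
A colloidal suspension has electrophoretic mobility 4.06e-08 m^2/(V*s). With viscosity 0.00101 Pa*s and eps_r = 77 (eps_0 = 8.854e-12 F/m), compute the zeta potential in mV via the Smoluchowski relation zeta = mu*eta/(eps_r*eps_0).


Smoluchowski equation: zeta = mu * eta / (eps_r * eps_0)
zeta = 4.06e-08 * 0.00101 / (77 * 8.854e-12)
zeta = 0.060147 V = 60.15 mV

60.15


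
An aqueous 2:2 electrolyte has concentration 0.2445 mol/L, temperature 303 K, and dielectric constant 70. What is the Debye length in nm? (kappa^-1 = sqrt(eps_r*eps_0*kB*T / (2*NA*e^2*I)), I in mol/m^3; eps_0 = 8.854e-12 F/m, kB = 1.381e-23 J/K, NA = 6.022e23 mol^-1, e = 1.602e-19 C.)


Ionic strength I = 0.2445 * 2^2 * 1000 = 978 mol/m^3
kappa^-1 = sqrt(70 * 8.854e-12 * 1.381e-23 * 303 / (2 * 6.022e23 * (1.602e-19)^2 * 978))
kappa^-1 = 0.293 nm

0.293


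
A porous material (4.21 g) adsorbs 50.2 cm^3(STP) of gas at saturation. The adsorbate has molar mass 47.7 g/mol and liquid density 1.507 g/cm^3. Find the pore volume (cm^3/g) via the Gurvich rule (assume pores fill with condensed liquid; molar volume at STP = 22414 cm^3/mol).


Moles adsorbed n = V_ads / 22414 = 50.2 / 22414 = 2.239672e-03 mol
Liquid volume V_liq = n * M / rho_liq = 2.239672e-03 * 47.7 / 1.507 = 0.07089 cm^3
Specific pore volume V_pore = V_liq / m_sample = 0.07089 / 4.21
V_pore = 0.0168 cm^3/g

0.0168


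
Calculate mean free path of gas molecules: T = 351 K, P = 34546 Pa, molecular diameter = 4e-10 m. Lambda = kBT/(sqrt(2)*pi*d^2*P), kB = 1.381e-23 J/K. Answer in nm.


Mean free path: lambda = kB*T / (sqrt(2) * pi * d^2 * P)
lambda = 1.381e-23 * 351 / (sqrt(2) * pi * (4e-10)^2 * 34546)
lambda = 1.97387e-07 m
lambda = 197.39 nm

197.39


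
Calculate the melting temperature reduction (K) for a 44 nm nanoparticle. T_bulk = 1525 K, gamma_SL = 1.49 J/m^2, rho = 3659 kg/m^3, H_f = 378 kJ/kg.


Radius R = 44/2 = 22 nm = 2.2e-08 m
Convert H_f = 378 kJ/kg = 378000 J/kg
dT = 2 * gamma_SL * T_bulk / (rho * H_f * R)
dT = 2 * 1.49 * 1525 / (3659 * 378000 * 2.2e-08)
dT = 149.4 K

149.4


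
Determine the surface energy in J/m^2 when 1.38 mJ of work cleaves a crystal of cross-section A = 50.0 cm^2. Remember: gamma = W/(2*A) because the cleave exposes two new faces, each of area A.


Convert: A = 50.0 cm^2 = 0.005 m^2, W = 1.38 mJ = 0.00138 J
Cleaving exposes two faces of area A, so total new surface = 2*A and gamma = W / (2*A)
gamma = 0.00138 / (2 * 0.005)
gamma = 0.138 J/m^2

0.138


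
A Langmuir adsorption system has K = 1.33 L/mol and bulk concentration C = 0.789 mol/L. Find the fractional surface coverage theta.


Langmuir isotherm: theta = K*C / (1 + K*C)
K*C = 1.33 * 0.789 = 1.04937
theta = 1.04937 / (1 + 1.04937) = 1.04937 / 2.04937
theta = 0.512

0.512


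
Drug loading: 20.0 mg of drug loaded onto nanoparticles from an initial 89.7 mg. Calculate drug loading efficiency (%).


Drug loading efficiency = (drug loaded / drug initial) * 100
DLE = 20.0 / 89.7 * 100
DLE = 0.223 * 100
DLE = 22.3%

22.3


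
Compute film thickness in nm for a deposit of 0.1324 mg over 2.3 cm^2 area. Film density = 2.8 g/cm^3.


Convert: m = 0.1324 mg = 1.3240e-07 kg, A = 2.3 cm^2 = 2.3000e-04 m^2, rho = 2.8 g/cm^3 = 2800 kg/m^3
t = m / (A * rho)
t = 1.3240e-07 / (2.3000e-04 * 2800)
t = 2.0559e-07 m = 205.6 nm

205.6


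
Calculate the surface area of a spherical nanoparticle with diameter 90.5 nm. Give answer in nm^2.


Radius r = 90.5/2 = 45.25 nm
Surface area SA = 4 * pi * r^2
SA = 4 * pi * (45.25)^2
SA = 25730.43 nm^2

25730.43


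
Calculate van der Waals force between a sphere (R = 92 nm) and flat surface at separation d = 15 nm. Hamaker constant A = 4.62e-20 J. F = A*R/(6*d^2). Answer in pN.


Convert to SI: R = 92 nm = 9.2e-08 m, d = 15 nm = 1.5e-08 m
F = A * R / (6 * d^2)
F = 4.62e-20 * 9.2e-08 / (6 * (1.5e-08)^2)
F = 3.14844e-12 N = 3.148 pN

3.148


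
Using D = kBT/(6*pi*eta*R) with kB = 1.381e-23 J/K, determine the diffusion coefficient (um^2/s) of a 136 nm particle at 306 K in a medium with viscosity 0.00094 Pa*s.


Radius R = 136/2 = 68 nm = 6.8e-08 m
D = kB*T / (6*pi*eta*R)
D = 1.381e-23 * 306 / (6 * pi * 0.00094 * 6.8e-08)
D = 3.50733e-12 m^2/s = 3.507 um^2/s

3.507


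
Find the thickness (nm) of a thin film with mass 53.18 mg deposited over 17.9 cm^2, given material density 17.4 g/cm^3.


Convert: m = 53.18 mg = 5.3180e-05 kg, A = 17.9 cm^2 = 1.7900e-03 m^2, rho = 17.4 g/cm^3 = 17400 kg/m^3
t = m / (A * rho)
t = 5.3180e-05 / (1.7900e-03 * 17400)
t = 1.7074e-06 m = 1707.4 nm

1707.4


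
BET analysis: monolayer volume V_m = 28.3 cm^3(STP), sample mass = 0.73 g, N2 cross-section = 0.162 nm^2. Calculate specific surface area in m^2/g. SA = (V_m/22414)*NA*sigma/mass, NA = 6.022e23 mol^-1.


Number of moles in monolayer = V_m / 22414 = 28.3 / 22414 = 0.0012626
Number of molecules = moles * NA = 0.0012626 * 6.022e23
SA = molecules * sigma / mass
SA = (28.3 / 22414) * 6.022e23 * 0.162e-18 / 0.73
SA = 168.7 m^2/g

168.7


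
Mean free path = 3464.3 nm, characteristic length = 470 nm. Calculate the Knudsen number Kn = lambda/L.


Knudsen number Kn = lambda / L
Kn = 3464.3 / 470
Kn = 7.3709

7.3709


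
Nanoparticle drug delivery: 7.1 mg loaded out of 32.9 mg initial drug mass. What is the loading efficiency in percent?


Drug loading efficiency = (drug loaded / drug initial) * 100
DLE = 7.1 / 32.9 * 100
DLE = 0.2158 * 100
DLE = 21.58%

21.58


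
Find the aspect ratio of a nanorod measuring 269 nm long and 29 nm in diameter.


Aspect ratio AR = length / diameter
AR = 269 / 29
AR = 9.28

9.28


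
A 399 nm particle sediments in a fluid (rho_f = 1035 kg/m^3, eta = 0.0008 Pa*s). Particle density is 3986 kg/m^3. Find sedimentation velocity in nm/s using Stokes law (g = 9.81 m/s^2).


Radius R = 399/2 nm = 1.995e-07 m
Density difference = 3986 - 1035 = 2951 kg/m^3
v = 2 * R^2 * (rho_p - rho_f) * g / (9 * eta)
v = 2 * (1.995e-07)^2 * 2951 * 9.81 / (9 * 0.0008)
v = 3.20053e-07 m/s = 320.0527 nm/s

320.0527


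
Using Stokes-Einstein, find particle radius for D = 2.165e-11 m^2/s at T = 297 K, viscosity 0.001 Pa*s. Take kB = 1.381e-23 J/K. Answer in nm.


Stokes-Einstein: R = kB*T / (6*pi*eta*D)
R = 1.381e-23 * 297 / (6 * pi * 0.001 * 2.165e-11)
R = 1.00506e-08 m = 10.05 nm

10.05


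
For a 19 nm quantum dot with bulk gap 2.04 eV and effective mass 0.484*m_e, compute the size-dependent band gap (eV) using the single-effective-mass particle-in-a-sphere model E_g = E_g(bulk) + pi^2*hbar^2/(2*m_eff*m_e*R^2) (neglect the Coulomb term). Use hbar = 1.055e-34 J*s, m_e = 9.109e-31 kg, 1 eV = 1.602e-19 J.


Radius R = 19/2 nm = 9.5e-09 m
Confinement energy dE = pi^2 * hbar^2 / (2 * m_eff * m_e * R^2)
dE = pi^2 * (1.055e-34)^2 / (2 * 0.484 * 9.109e-31 * (9.5e-09)^2) J, divided by 1.602e-19 J/eV
dE = 0.0086 eV
Total band gap = E_g(bulk) + dE = 2.04 + 0.0086 = 2.0486 eV

2.0486


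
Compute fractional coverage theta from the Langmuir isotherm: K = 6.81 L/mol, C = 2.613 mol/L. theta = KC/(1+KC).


Langmuir isotherm: theta = K*C / (1 + K*C)
K*C = 6.81 * 2.613 = 17.79453
theta = 17.79453 / (1 + 17.79453) = 17.79453 / 18.79453
theta = 0.9468

0.9468


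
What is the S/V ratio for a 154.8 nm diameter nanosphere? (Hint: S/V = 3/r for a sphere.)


Radius r = 154.8/2 = 77.4 nm
S/V = 3 / r = 3 / 77.4
S/V = 0.0388 nm^-1

0.0388


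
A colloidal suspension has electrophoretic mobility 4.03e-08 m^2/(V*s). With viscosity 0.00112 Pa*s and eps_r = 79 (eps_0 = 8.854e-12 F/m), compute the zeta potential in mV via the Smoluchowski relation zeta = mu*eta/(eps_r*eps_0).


Smoluchowski equation: zeta = mu * eta / (eps_r * eps_0)
zeta = 4.03e-08 * 0.00112 / (79 * 8.854e-12)
zeta = 0.064529 V = 64.53 mV

64.53


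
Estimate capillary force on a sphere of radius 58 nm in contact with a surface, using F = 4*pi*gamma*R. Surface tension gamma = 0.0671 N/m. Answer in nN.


Convert radius: R = 58 nm = 5.8e-08 m
F = 4 * pi * gamma * R
F = 4 * pi * 0.0671 * 5.8e-08
F = 4.89058e-08 N = 48.9058 nN

48.9058


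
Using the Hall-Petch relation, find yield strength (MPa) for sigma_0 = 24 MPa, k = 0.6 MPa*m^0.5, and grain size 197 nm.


d = 197 nm = 1.97e-07 m
sqrt(d) = 0.0004438468
Hall-Petch contribution = k / sqrt(d) = 0.6 / 0.0004438468 = 1351.8 MPa
sigma = sigma_0 + k/sqrt(d) = 24 + 1351.8 = 1375.8 MPa

1375.8


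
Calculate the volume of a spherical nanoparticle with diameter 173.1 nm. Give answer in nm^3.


Radius r = 173.1/2 = 86.55 nm
Volume V = (4/3) * pi * r^3
V = (4/3) * pi * (86.55)^3
V = 2715750.24 nm^3

2715750.24


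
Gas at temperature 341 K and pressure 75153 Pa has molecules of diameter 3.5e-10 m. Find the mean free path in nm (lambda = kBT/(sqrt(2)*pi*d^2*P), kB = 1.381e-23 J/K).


Mean free path: lambda = kB*T / (sqrt(2) * pi * d^2 * P)
lambda = 1.381e-23 * 341 / (sqrt(2) * pi * (3.5e-10)^2 * 75153)
lambda = 1.15133e-07 m
lambda = 115.13 nm

115.13


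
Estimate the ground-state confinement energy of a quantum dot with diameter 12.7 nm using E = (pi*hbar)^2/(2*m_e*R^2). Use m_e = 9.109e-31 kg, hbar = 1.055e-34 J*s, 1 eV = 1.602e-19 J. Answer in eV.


Radius R = 12.7/2 = 6.35 nm = 6.35e-09 m
E = (pi * 1.055e-34)^2 / (2 * 9.109e-31 * (6.35e-09)^2)
E(J) = 1.4954e-21
E = E(J) / 1.602e-19 = 0.0093 eV

0.0093


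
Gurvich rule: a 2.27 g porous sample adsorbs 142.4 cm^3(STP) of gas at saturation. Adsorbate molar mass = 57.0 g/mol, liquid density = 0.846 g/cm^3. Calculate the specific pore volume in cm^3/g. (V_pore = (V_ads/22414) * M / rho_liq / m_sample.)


Moles adsorbed n = V_ads / 22414 = 142.4 / 22414 = 6.353172e-03 mol
Liquid volume V_liq = n * M / rho_liq = 6.353172e-03 * 57.0 / 0.846 = 0.42805 cm^3
Specific pore volume V_pore = V_liq / m_sample = 0.42805 / 2.27
V_pore = 0.1886 cm^3/g

0.1886


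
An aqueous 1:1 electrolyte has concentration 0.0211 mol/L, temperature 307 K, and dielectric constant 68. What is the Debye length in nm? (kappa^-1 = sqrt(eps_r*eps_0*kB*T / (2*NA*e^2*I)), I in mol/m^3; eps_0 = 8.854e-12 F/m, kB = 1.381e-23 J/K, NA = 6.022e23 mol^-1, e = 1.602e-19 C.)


Ionic strength I = 0.0211 * 1^2 * 1000 = 21.1 mol/m^3
kappa^-1 = sqrt(68 * 8.854e-12 * 1.381e-23 * 307 / (2 * 6.022e23 * (1.602e-19)^2 * 21.1))
kappa^-1 = 1.978 nm

1.978


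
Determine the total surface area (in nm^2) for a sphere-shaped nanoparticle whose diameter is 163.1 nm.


Radius r = 163.1/2 = 81.55 nm
Surface area SA = 4 * pi * r^2
SA = 4 * pi * (81.55)^2
SA = 83571.42 nm^2

83571.42
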